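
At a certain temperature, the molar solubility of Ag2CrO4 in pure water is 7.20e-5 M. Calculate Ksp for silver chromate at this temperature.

Ag2CrO4(s) ⇌ 2 Ag^+(aq) + CrO4^2-(aq)
If s mol/L of Ag2CrO4 dissolves, [Ag^+] = 2s and [CrO4^2-] = s.
Ksp = [Ag^+]^2[CrO4^2-]
Ksp = (2s)^2s = 4s^3
Ksp = 4 × (7.20 x 10^-5)^3 = 1.49 x 10^-12

Ksp ≈ 1.49 x 10^-12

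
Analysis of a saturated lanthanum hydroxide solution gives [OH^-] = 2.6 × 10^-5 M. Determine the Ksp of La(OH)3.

Ksp = 1.5 x 10^-19

La(OH)3(s) ⇌ La^3+(aq) + 3 OH^-(aq)
Stoichiometry gives [La^3+] = (1/3)[OH^-] = 8.67 × 10^-6 M.
Ksp = [La^3+][OH^-]^3
Ksp = 8.67 x 10^-6 × (2.6 × 10^-5)^3 = 1.5 x 10^-19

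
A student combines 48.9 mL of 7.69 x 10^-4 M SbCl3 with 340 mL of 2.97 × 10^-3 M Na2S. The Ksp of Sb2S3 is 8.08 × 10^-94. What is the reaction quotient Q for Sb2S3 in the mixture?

Total volume = 48.9 + 340 = 388.9 mL.
[Sb^3+] = 7.69 x 10^-4 × (48.9/388.9) = 9.669 × 10^-5 M
[S^2-] = 2.97 x 10^-3 × (340/388.9) = 2.597 × 10^-3 M
Sb2S3(s) ⇌ 2 Sb^3+(aq) + 3 S^2-(aq), so Q = [Sb^3+]^2[S^2-]^3
Q = (9.669 x 10^-5)^2(2.597 × 10^-3)^3 = 1.64 × 10^-16
Q > Ksp, so Sb2S3 will precipitate.

1.64 × 10^-16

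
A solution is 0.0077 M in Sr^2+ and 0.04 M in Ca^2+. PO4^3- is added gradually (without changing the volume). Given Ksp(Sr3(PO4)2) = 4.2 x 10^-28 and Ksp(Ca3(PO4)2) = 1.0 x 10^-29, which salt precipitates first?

Ca3(PO4)2

Each salt begins to precipitate when Q = Ksp, i.e. when [PO4^3-] reaches its threshold.
For Sr3(PO4)2: 4.2 x 10^-28 = (0.0077)^3 × [PO4^3-]^2  ⇒  [PO4^3-] = 3.0 x 10^-11 M.
For Ca3(PO4)2: 1.0 x 10^-29 = (0.04)^3 × [PO4^3-]^2  ⇒  [PO4^3-] = 4.0 x 10^-13 M.
The salt with the lower threshold [PO4^3-] precipitates first: Ca3(PO4)2.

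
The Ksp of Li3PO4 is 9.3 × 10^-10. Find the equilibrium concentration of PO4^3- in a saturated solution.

Li3PO4(s) ⇌ 3 Li^+ + PO4^3-
Ksp = [Li^+]^3[PO4^3-]
Let s = molar solubility. Then [Li^+] = 3s and [PO4^3-] = s.
So Ksp = (3s)^3 × s = 27s^4
Solving, s = (9.3 × 10^-10/27)^(1/4) = 2.42 × 10^-3 M
[PO4^3-] = s = 2.4 × 10^-3 M

2.4e-3 M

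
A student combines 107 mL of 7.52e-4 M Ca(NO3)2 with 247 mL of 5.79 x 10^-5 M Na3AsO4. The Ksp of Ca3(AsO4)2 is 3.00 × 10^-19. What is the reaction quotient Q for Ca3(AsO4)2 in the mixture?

Total volume = 107 + 247 = 354 mL.
[Ca^2+] = 7.52 × 10^-4 × (107/354) = 2.273 × 10^-4 M
[AsO4^3-] = 5.79 × 10^-5 × (247/354) = 4.040 × 10^-5 M
Ca3(AsO4)2(s) ⇌ 3 Ca^2+(aq) + 2 AsO4^3-(aq), so Q = [Ca^2+]^3[AsO4^3-]^2
Q = (2.273 × 10^-4)^3(4.040 × 10^-5)^2 = 1.92 × 10^-20
Q < Ksp, so no precipitate of Ca3(AsO4)2 forms.

1.92 × 10^-20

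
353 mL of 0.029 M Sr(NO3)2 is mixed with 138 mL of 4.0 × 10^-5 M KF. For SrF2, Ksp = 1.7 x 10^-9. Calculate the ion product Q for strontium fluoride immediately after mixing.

Q ≈ 2.6 × 10^-12

Total volume = 353 + 138 = 491 mL.
[Sr^2+] = 2.9 × 10^-2 × (353/491) = 2.08 × 10^-2 M
[F^-] = 4.0 × 10^-5 × (138/491) = 1.12 x 10^-5 M
SrF2(s) <=> Sr^2+(aq) + 2 F^-(aq), so Q = [Sr^2+][F^-]^2
Q = (2.08 × 10^-2)(1.12 x 10^-5)^2 = 2.6 × 10^-12
Q < Ksp, so no precipitate of SrF2 forms.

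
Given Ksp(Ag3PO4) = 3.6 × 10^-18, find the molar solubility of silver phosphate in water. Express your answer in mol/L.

1.9 × 10^-5 M

Ag3PO4(s) <=> 3 Ag^+ + PO4^3-
Ksp = [Ag^+]^3[PO4^3-]
If s mol/L of Ag3PO4 dissolves, [Ag^+] = 3s and [PO4^3-] = s.
Ksp = (3s)^3s = 27s^4
s = (3.6 × 10^-18 / 27)^(1/4) = 1.9 × 10^-5 M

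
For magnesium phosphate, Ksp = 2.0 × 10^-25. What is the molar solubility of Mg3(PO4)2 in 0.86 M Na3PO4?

Mg3(PO4)2(s) ⇌ 3 Mg^2+ + 2 PO4^3-
Ksp = [Mg^2+]^3[PO4^3-]^2
Let s be the molar solubility in this solution. [Mg^2+] = 3s, [PO4^3-] = 0.86 + 2s ≈ 0.86 (Ksp is small, so little additional dissolves).
Ksp ≈ (3s)^3 × (0.86)^2
s = 2.2 × 10^-9 M
Check: 2s = 4.3 × 10^-9 ≪ 0.86, so the approximation is valid.

s = 2.2 × 10^-9 M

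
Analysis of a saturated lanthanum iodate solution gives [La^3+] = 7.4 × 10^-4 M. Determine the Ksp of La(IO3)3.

La(IO3)3(s) <=> La^3+ + 3 IO3^-
Stoichiometry gives [IO3^-] = (3/1)[La^3+] = 2.22 × 10^-3 M.
Ksp = [La^3+][IO3^-]^3
Ksp = 7.4 x 10^-4 × (2.22 x 10^-3)^3 = 8.1 x 10^-12

Ksp ≈ 8.1e-12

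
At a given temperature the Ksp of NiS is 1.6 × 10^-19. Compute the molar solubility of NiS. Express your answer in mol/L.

4.0e-10 M

NiS(s) ⇌ Ni^2+ + S^2-
Ksp = [Ni^2+][S^2-]
For each mole of NiS that dissolves: [Ni^2+] = s, [S^2-] = s.
Ksp = (s)(s) = s^2
s = (1.6 × 10^-19)^(1/2) = 4.0 x 10^-10 M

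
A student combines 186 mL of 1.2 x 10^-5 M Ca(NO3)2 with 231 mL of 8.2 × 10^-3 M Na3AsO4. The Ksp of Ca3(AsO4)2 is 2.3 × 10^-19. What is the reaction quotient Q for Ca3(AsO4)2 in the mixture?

Q = 3.2 × 10^-21

Total volume = 186 + 231 = 417 mL.
[Ca^2+] = 1.2 × 10^-5 × (186/417) = 5.35 × 10^-6 M
[AsO4^3-] = 8.2 × 10^-3 × (231/417) = 4.54 x 10^-3 M
Ca3(AsO4)2(s) ⇌ 3 Ca^2+(aq) + 2 AsO4^3-(aq), so Q = [Ca^2+]^3[AsO4^3-]^2
Q = (5.35 × 10^-6)^3(4.54 × 10^-3)^2 = 3.2 x 10^-21
Q < Ksp, so no precipitate of Ca3(AsO4)2 forms.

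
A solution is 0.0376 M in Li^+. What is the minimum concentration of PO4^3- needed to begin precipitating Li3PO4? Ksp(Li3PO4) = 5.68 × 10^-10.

1.07 × 10^-5 M

Li3PO4(s) ⇌ 3 Li^+ + PO4^3-
Ksp = [Li^+]^3[PO4^3-]
Precipitation begins when Q = Ksp. With [Li^+] = 0.0376 M:
5.68 × 10^-10 = (0.0376)^3 × [PO4^3-]
[PO4^3-] = (5.68 × 10^-10 / 5.316 × 10^-5) = 1.07 × 10^-5 M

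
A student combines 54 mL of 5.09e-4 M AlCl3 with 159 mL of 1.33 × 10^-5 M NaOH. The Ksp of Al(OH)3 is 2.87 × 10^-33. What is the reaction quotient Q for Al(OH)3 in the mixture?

Q = 1.26 x 10^-19

Total volume = 54 + 159 = 213 mL.
[Al^3+] = 5.09 × 10^-4 × (54/213) = 1.290 × 10^-4 M
[OH^-] = 1.33 × 10^-5 × (159/213) = 9.928 × 10^-6 M
Al(OH)3(s) ⇌ Al^3+ + 3 OH^-, so Q = [Al^3+][OH^-]^3
Q = (1.290 x 10^-4)(9.928 x 10^-6)^3 = 1.26 × 10^-19
Q > Ksp, so Al(OH)3 will precipitate.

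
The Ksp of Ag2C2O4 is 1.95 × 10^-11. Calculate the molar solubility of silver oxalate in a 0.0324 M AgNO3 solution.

1.86 x 10^-8 M

Ag2C2O4(s) <=> 2 Ag^+(aq) + C2O4^2-(aq)
Ksp = [Ag^+]^2[C2O4^2-]
Let s be the molar solubility in this solution. [Ag^+] = 0.0324 + 2s ≈ 0.0324, [C2O4^2-] = s (since Ag^+ from AgNO3 dominates).
Ksp ≈ (0.0324)^2 × s
s = 1.86 x 10^-8 M
Check: 2s = 3.7 × 10^-8 ≪ 0.0324, so the approximation is valid.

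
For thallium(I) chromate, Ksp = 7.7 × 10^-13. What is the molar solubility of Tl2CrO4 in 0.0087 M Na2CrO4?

s ≈ 4.7 x 10^-6 M

Tl2CrO4(s) ⇌ 2 Tl^+ + CrO4^2-
Ksp = [Tl^+]^2[CrO4^2-]
If s mol/L dissolves here, [Tl^+] = 2s, [CrO4^2-] = 0.0087 + s ≈ 0.0087 (since CrO4^2- from Na2CrO4 dominates).
Ksp ≈ (2s)^2 × 0.0087
s = 4.7 × 10^-6 M
Check: s = 4.7 × 10^-6 ≪ 0.0087, so the approximation is valid.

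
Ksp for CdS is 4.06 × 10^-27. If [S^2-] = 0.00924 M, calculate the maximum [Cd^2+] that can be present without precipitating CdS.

CdS(s) ⇌ Cd^2+ + S^2-
Ksp = [Cd^2+][S^2-]
Precipitation begins when Q = Ksp. With [S^2-] = 0.00924 M:
4.06 × 10^-27 = (0.00924) × [Cd^2+]
[Cd^2+] = (4.06 × 10^-27 / 9.24 × 10^-3) = 4.39 × 10^-25 M

[Cd^2+] ≈ 4.39e-25 M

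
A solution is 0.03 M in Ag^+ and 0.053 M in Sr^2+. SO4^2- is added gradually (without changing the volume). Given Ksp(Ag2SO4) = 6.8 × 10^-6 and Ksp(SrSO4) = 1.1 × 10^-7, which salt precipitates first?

Each salt begins to precipitate when Q = Ksp, i.e. when [SO4^2-] reaches its threshold.
For Ag2SO4: 6.8 × 10^-6 = (0.03)^2 × [SO4^2-]  ⇒  [SO4^2-] = 7.6 × 10^-3 M.
For SrSO4: 1.1 × 10^-7 = 0.053 × [SO4^2-]  ⇒  [SO4^2-] = 2.1 x 10^-6 M.
The salt with the lower threshold [SO4^2-] precipitates first: SrSO4.

SrSO4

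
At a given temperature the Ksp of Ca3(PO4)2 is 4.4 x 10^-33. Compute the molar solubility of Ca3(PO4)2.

s = 1.3 x 10^-7 M

Ca3(PO4)2(s) <=> 3 Ca^2+ + 2 PO4^3-
Ksp = [Ca^2+]^3[PO4^3-]^2
For each mole of Ca3(PO4)2 that dissolves: [Ca^2+] = 3s, [PO4^3-] = 2s.
Substituting: Ksp = (3s)^3(2s)^2 = 108s^5
s = (4.4 x 10^-33 / 108)^(1/5) = 1.3 x 10^-7 M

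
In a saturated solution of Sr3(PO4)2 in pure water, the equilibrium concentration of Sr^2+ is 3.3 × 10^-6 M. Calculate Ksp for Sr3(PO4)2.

Sr3(PO4)2(s) ⇌ 3 Sr^2+ + 2 PO4^3-
Stoichiometry gives [PO4^3-] = (2/3)[Sr^2+] = 2.20 x 10^-6 M.
Ksp = [Sr^2+]^3[PO4^3-]^2
Ksp = (3.3 × 10^-6)^3 × (2.20 × 10^-6)^2 = 1.7 × 10^-28

Ksp = 1.7 x 10^-28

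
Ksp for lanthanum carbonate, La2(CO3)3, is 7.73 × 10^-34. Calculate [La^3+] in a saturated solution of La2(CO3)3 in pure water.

[La^3+] = 1.87e-7 M

La2(CO3)3(s) <=> 2 La^3+ + 3 CO3^2-
Ksp = [La^3+]^2[CO3^2-]^3
For each mole of La2(CO3)3 that dissolves: [La^3+] = 2s, [CO3^2-] = 3s.
Ksp = (2s)^2(3s)^3 = 108s^5
s = (7.73 × 10^-34 / 108)^(1/5) = 9.353 x 10^-8 M
[La^3+] = 2s = 1.87 × 10^-7 M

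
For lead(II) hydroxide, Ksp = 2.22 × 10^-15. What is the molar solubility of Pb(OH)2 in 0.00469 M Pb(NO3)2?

s ≈ 3.44e-7 M

Pb(OH)2(s) ⇌ Pb^2+ + 2 OH^-
Ksp = [Pb^2+][OH^-]^2
If s mol/L dissolves here, [Pb^2+] = 0.00469 + s ≈ 0.00469, [OH^-] = 2s (Ksp is small, so little additional dissolves).
Ksp ≈ 0.00469 × (2s)^2
s = 3.44 x 10^-7 M
Check: s = 3.4 × 10^-7 ≪ 0.00469, so the approximation is valid.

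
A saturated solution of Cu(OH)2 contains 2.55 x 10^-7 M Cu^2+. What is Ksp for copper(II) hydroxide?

Cu(OH)2(s) ⇌ Cu^2+(aq) + 2 OH^-(aq)
Stoichiometry gives [OH^-] = (2/1)[Cu^2+] = 5.100 × 10^-7 M.
Ksp = [Cu^2+][OH^-]^2
Ksp = 2.55 × 10^-7 × (5.100 × 10^-7)^2 = 6.63 × 10^-20

Ksp ≈ 6.63 x 10^-20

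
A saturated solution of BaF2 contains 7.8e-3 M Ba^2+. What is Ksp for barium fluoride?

Ksp ≈ 1.9 × 10^-6

BaF2(s) ⇌ Ba^2+(aq) + 2 F^-(aq)
Stoichiometry gives [F^-] = (2/1)[Ba^2+] = 1.56 × 10^-2 M.
Ksp = [Ba^2+][F^-]^2
Ksp = 7.8 × 10^-3 × (1.56 x 10^-2)^2 = 1.9 x 10^-6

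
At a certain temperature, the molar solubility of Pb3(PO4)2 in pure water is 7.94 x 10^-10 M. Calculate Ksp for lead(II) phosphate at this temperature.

Pb3(PO4)2(s) <=> 3 Pb^2+(aq) + 2 PO4^3-(aq)
For each mole of Pb3(PO4)2 that dissolves: [Pb^2+] = 3s, [PO4^3-] = 2s.
Ksp = [Pb^2+]^3[PO4^3-]^2
So Ksp = (3s)^3 × (2s)^2 = 108s^5
With s = 7.94 x 10^-10: Ksp = 3.41 x 10^-44

Ksp ≈ 3.41 × 10^-44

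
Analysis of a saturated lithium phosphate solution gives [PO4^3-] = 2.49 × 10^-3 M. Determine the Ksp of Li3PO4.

Li3PO4(s) <=> 3 Li^+(aq) + PO4^3-(aq)
Stoichiometry gives [Li^+] = (3/1)[PO4^3-] = 7.470 x 10^-3 M.
Ksp = [Li^+]^3[PO4^3-]
Ksp = (7.470 × 10^-3)^3 × 2.49 x 10^-3 = 1.04 x 10^-9

Ksp = 1.04 × 10^-9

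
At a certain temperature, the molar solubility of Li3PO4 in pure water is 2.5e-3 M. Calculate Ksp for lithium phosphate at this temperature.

Li3PO4(s) ⇌ 3 Li^+ + PO4^3-
If s mol/L of Li3PO4 dissolves, [Li^+] = 3s and [PO4^3-] = s.
Ksp = [Li^+]^3[PO4^3-]
So Ksp = (3s)^3 × s = 27s^4
Ksp = 27 × (2.5 × 10^-3)^4 = 1.1 x 10^-9

Ksp ≈ 1.1e-9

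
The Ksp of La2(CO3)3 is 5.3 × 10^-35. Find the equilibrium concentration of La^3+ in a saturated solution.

[La^3+] ≈ 1.1 × 10^-7 M

La2(CO3)3(s) <=> 2 La^3+ + 3 CO3^2-
Ksp = [La^3+]^2[CO3^2-]^3
Let s = molar solubility. Then [La^3+] = 2s and [CO3^2-] = 3s.
Ksp = (2s)^2(3s)^3 = 108s^5
s^5 = 5.3 × 10^-35 / 108, so s = 5.47 x 10^-8 M
[La^3+] = 2s = 1.1 × 10^-7 M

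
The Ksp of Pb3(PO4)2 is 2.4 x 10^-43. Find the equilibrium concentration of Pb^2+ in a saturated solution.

[Pb^2+] = 3.5 x 10^-9 M

Pb3(PO4)2(s) ⇌ 3 Pb^2+ + 2 PO4^3-
Ksp = [Pb^2+]^3[PO4^3-]^2
With molar solubility s: [Pb^2+] = 3s, [PO4^3-] = 2s.
So Ksp = (3s)^3 × (2s)^2 = 108s^5
s^5 = 2.4 x 10^-43 / 108, so s = 1.17 × 10^-9 M
[Pb^2+] = 3s = 3.5 × 10^-9 M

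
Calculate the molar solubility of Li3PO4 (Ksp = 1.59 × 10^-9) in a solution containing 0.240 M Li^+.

1.15e-7 M

Li3PO4(s) ⇌ 3 Li^+(aq) + PO4^3-(aq)
Ksp = [Li^+]^3[PO4^3-]
If s mol/L dissolves here, [Li^+] = 0.240 + 3s ≈ 0.240, [PO4^3-] = s (since the Li^+ already present dominates).
Ksp ≈ (0.240)^3 × s
s = 1.15 × 10^-7 M
Check: 3s = 3.5 x 10^-7 ≪ 0.240, so the approximation is valid.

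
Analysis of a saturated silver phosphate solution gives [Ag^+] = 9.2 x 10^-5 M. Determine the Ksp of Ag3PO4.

Ag3PO4(s) <=> 3 Ag^+(aq) + PO4^3-(aq)
Stoichiometry gives [PO4^3-] = (1/3)[Ag^+] = 3.07 x 10^-5 M.
Ksp = [Ag^+]^3[PO4^3-]
Ksp = (9.2 × 10^-5)^3 × 3.07 × 10^-5 = 2.4 × 10^-17

2.4 × 10^-17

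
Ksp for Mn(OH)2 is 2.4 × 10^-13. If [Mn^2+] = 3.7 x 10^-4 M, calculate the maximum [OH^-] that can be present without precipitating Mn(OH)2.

[OH^-] = 2.5e-5 M

Mn(OH)2(s) ⇌ Mn^2+(aq) + 2 OH^-(aq)
Ksp = [Mn^2+][OH^-]^2
Precipitation begins when Q = Ksp. With [Mn^2+] = 3.7 x 10^-4 M:
2.4 × 10^-13 = (3.7 x 10^-4) × [OH^-]^2
[OH^-] = (2.4 × 10^-13 / 3.7 × 10^-4)^(1/2) = 2.5 × 10^-5 M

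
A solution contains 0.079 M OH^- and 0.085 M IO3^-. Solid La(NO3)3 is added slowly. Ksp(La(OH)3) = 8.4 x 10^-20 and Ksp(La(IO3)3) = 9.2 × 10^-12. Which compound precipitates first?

Each salt begins to precipitate when Q = Ksp, i.e. when [La^3+] reaches its threshold.
For La(OH)3: 8.4 x 10^-20 = (0.079)^3 × [La^3+]  ⇒  [La^3+] = 1.7 × 10^-16 M.
For La(IO3)3: 9.2 × 10^-12 = (0.085)^3 × [La^3+]  ⇒  [La^3+] = 1.5 × 10^-8 M.
The salt with the lower threshold [La^3+] precipitates first: La(OH)3.

La(OH)3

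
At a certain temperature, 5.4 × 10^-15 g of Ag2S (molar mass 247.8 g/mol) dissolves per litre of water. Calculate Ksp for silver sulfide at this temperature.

Molar solubility s = (5.4 × 10^-15 g/L) / (247.8 g/mol) = 2.18 x 10^-17 M.
Ag2S(s) <=> 2 Ag^+(aq) + S^2-(aq)
Let s = molar solubility. Then [Ag^+] = 2s and [S^2-] = s.
Ksp = [Ag^+]^2[S^2-]
Ksp = (2s)^2s = 4s^3
Ksp = 4 × (2.18 × 10^-17)^3 = 4.1 × 10^-50

Ksp ≈ 4.1e-50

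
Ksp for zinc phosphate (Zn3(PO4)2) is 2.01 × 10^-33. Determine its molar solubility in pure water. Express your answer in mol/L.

s = 1.13 × 10^-7 M

Zn3(PO4)2(s) ⇌ 3 Zn^2+ + 2 PO4^3-
Ksp = [Zn^2+]^3[PO4^3-]^2
Let s = molar solubility. Then [Zn^2+] = 3s and [PO4^3-] = 2s.
Substituting: Ksp = (3s)^3(2s)^2 = 108s^5
s = (2.01 × 10^-33 / 108)^(1/5) = 1.13 × 10^-7 M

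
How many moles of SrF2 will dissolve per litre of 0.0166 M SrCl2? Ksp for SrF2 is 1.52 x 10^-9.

s ≈ 1.51e-4 M

SrF2(s) ⇌ Sr^2+ + 2 F^-
Ksp = [Sr^2+][F^-]^2
Let s = moles of SrF2 that dissolve per litre. [Sr^2+] = 0.0166 + s ≈ 0.0166, [F^-] = 2s (since Sr^2+ from SrCl2 dominates).
Ksp ≈ 0.0166 × (2s)^2
s = 1.51 × 10^-4 M
Check: s = 1.5 × 10^-4 ≪ 0.0166, so the approximation is valid.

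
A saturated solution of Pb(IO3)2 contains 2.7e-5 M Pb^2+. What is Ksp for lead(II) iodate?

Pb(IO3)2(s) ⇌ Pb^2+ + 2 IO3^-
Stoichiometry gives [IO3^-] = (2/1)[Pb^2+] = 5.40 x 10^-5 M.
Ksp = [Pb^2+][IO3^-]^2
Ksp = 2.7 x 10^-5 × (5.40 × 10^-5)^2 = 7.9 x 10^-14

7.9e-14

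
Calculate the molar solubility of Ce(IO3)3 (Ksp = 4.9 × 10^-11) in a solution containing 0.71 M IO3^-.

s ≈ 1.4 x 10^-10 M

Ce(IO3)3(s) ⇌ Ce^3+ + 3 IO3^-
Ksp = [Ce^3+][IO3^-]^3
Let s = moles of Ce(IO3)3 that dissolve per litre. [Ce^3+] = s, [IO3^-] = 0.71 + 3s ≈ 0.71 (common-ion effect: IO3^- is already 0.71 M).
Ksp ≈ s × (0.71)^3
s = 1.4 × 10^-10 M
Check: 3s = 4.1 × 10^-10 ≪ 0.71, so the approximation is valid.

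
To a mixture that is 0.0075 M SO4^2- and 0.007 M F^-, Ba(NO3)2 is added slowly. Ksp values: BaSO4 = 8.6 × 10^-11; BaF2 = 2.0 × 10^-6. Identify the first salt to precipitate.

Each salt begins to precipitate when Q = Ksp, i.e. when [Ba^2+] reaches its threshold.
For BaSO4: 8.6 × 10^-11 = 0.0075 × [Ba^2+]  ⇒  [Ba^2+] = 1.1 x 10^-8 M.
For BaF2: 2.0 × 10^-6 = (0.007)^2 × [Ba^2+]  ⇒  [Ba^2+] = 4.1 × 10^-2 M.
The salt with the lower threshold [Ba^2+] precipitates first: BaSO4.

BaSO4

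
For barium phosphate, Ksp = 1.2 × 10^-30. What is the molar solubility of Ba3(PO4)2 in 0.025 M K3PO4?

Ba3(PO4)2(s) ⇌ 3 Ba^2+ + 2 PO4^3-
Ksp = [Ba^2+]^3[PO4^3-]^2
If s mol/L dissolves here, [Ba^2+] = 3s, [PO4^3-] = 0.025 + 2s ≈ 0.025 (Ksp is small, so little additional dissolves).
Ksp ≈ (3s)^3 × (0.025)^2
s = 4.1 x 10^-10 M
Check: 2s = 8.3 × 10^-10 ≪ 0.025, so the approximation is valid.

s ≈ 4.1e-10 M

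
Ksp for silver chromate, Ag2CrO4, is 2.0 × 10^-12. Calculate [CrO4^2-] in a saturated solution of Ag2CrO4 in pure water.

Ag2CrO4(s) ⇌ 2 Ag^+ + CrO4^2-
Ksp = [Ag^+]^2[CrO4^2-]
If s mol/L of Ag2CrO4 dissolves, [Ag^+] = 2s and [CrO4^2-] = s.
So Ksp = (2s)^2 × s = 4s^3
s = (2.0 × 10^-12 / 4)^(1/3) = 7.94 × 10^-5 M
[CrO4^2-] = s = 7.9 × 10^-5 M

[CrO4^2-] = 7.9 × 10^-5 M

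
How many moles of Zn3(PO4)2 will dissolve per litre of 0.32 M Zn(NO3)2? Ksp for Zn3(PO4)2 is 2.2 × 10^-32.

Zn3(PO4)2(s) ⇌ 3 Zn^2+ + 2 PO4^3-
Ksp = [Zn^2+]^3[PO4^3-]^2
Let s be the molar solubility in this solution. [Zn^2+] = 0.32 + 3s ≈ 0.32, [PO4^3-] = 2s (since Zn^2+ from Zn(NO3)2 dominates).
Ksp ≈ (0.32)^3 × (2s)^2
s = 4.1 x 10^-16 M
Check: 3s = 1.2 × 10^-15 ≪ 0.32, so the approximation is valid.

s ≈ 4.1e-16 M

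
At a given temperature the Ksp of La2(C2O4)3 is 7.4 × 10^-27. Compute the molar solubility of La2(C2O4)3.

2.3e-6 M

La2(C2O4)3(s) <=> 2 La^3+(aq) + 3 C2O4^2-(aq)
Ksp = [La^3+]^2[C2O4^2-]^3
With molar solubility s: [La^3+] = 2s, [C2O4^2-] = 3s.
So Ksp = (2s)^2 × (3s)^3 = 108s^5
s = (7.4 × 10^-27 / 108)^(1/5) = 2.3 × 10^-6 M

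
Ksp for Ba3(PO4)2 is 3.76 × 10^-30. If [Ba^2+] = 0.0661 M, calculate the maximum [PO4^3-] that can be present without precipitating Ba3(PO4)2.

Ba3(PO4)2(s) ⇌ 3 Ba^2+ + 2 PO4^3-
Ksp = [Ba^2+]^3[PO4^3-]^2
Precipitation begins when Q = Ksp. With [Ba^2+] = 0.0661 M:
3.76 × 10^-30 = (0.0661)^3 × [PO4^3-]^2
[PO4^3-] = (3.76 × 10^-30 / 2.888 × 10^-4)^(1/2) = 1.14 × 10^-13 M

[PO4^3-] = 1.14 x 10^-13 M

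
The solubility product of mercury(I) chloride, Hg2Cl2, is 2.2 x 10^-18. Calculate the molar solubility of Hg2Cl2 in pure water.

8.2 × 10^-7 M

Hg2Cl2(s) <=> Hg2^2+ + 2 Cl^-
Ksp = [Hg2^2+][Cl^-]^2
If s mol/L of Hg2Cl2 dissolves, [Hg2^2+] = s and [Cl^-] = 2s.
Ksp = s(2s)^2 = 4s^3
s = (2.2 x 10^-18 / 4)^(1/3) = 8.2 × 10^-7 M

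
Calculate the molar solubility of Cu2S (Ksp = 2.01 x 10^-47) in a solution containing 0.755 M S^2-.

Cu2S(s) <=> 2 Cu^+(aq) + S^2-(aq)
Ksp = [Cu^+]^2[S^2-]
Let s be the molar solubility in this solution. [Cu^+] = 2s, [S^2-] = 0.755 + s ≈ 0.755 (common-ion effect: S^2- is already 0.755 M).
Ksp ≈ (2s)^2 × 0.755
s = 2.58 × 10^-24 M
Check: s = 2.6 × 10^-24 ≪ 0.755, so the approximation is valid.

2.58 × 10^-24 M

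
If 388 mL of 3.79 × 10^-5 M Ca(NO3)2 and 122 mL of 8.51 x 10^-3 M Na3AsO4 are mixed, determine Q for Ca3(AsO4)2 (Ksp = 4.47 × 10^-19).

Total volume = 388 + 122 = 510 mL.
[Ca^2+] = 3.79 × 10^-5 × (388/510) = 2.883 × 10^-5 M
[AsO4^3-] = 8.51 × 10^-3 × (122/510) = 2.036 × 10^-3 M
Ca3(AsO4)2(s) ⇌ 3 Ca^2+(aq) + 2 AsO4^3-(aq), so Q = [Ca^2+]^3[AsO4^3-]^2
Q = (2.883 × 10^-5)^3(2.036 × 10^-3)^2 = 9.93 × 10^-20
Q < Ksp, so no precipitate of Ca3(AsO4)2 forms.

9.93e-20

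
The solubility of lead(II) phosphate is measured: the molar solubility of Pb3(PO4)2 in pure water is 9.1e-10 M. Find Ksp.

6.7 × 10^-44

Pb3(PO4)2(s) ⇌ 3 Pb^2+ + 2 PO4^3-
For each mole of Pb3(PO4)2 that dissolves: [Pb^2+] = 3s, [PO4^3-] = 2s.
Ksp = [Pb^2+]^3[PO4^3-]^2
So Ksp = (3s)^3 × (2s)^2 = 108s^5
With s = 9.1 × 10^-10: Ksp = 6.7 × 10^-44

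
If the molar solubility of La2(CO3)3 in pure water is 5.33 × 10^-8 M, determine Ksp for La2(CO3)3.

4.65 × 10^-35

La2(CO3)3(s) ⇌ 2 La^3+ + 3 CO3^2-
Let s = molar solubility. Then [La^3+] = 2s and [CO3^2-] = 3s.
Ksp = [La^3+]^2[CO3^2-]^3
Substituting: Ksp = (2s)^2(3s)^3 = 108s^5
With s = 5.33 × 10^-8: Ksp = 4.65 × 10^-35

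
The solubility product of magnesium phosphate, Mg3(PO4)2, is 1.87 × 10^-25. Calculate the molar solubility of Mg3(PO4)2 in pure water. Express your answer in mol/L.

s = 4.44 × 10^-6 M

Mg3(PO4)2(s) <=> 3 Mg^2+ + 2 PO4^3-
Ksp = [Mg^2+]^3[PO4^3-]^2
Let s = molar solubility. Then [Mg^2+] = 3s and [PO4^3-] = 2s.
So Ksp = (3s)^3 × (2s)^2 = 108s^5
s^5 = 1.87 × 10^-25 / 108, so s = 4.44 × 10^-6 M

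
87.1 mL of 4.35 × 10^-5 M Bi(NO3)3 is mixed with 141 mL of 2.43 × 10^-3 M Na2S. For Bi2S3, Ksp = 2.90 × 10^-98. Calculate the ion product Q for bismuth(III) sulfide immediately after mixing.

Total volume = 87.1 + 141 = 228.1 mL.
[Bi^3+] = 4.35 x 10^-5 × (87.1/228.1) = 1.661 x 10^-5 M
[S^2-] = 2.43 x 10^-3 × (141/228.1) = 1.502 × 10^-3 M
Bi2S3(s) ⇌ 2 Bi^3+ + 3 S^2-, so Q = [Bi^3+]^2[S^2-]^3
Q = (1.661 x 10^-5)^2(1.502 × 10^-3)^3 = 9.35 × 10^-19
Q > Ksp, so Bi2S3 will precipitate.

Q = 9.35 × 10^-19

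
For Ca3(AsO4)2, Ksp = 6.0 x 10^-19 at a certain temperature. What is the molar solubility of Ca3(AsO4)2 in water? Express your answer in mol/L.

s ≈ 8.9 × 10^-5 M

Ca3(AsO4)2(s) ⇌ 3 Ca^2+(aq) + 2 AsO4^3-(aq)
Ksp = [Ca^2+]^3[AsO4^3-]^2
Let s = molar solubility. Then [Ca^2+] = 3s and [AsO4^3-] = 2s.
So Ksp = (3s)^3 × (2s)^2 = 108s^5
Solving, s = (6.0 x 10^-19/108)^(1/5) = 8.9 × 10^-5 M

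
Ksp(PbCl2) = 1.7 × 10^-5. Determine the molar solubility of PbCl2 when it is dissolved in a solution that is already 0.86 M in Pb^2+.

PbCl2(s) ⇌ Pb^2+ + 2 Cl^-
Ksp = [Pb^2+][Cl^-]^2
Let s = moles of PbCl2 that dissolve per litre. [Pb^2+] = 0.86 + s ≈ 0.86, [Cl^-] = 2s (Ksp is small, so little additional dissolves).
Ksp ≈ 0.86 × (2s)^2
s = 2.2 x 10^-3 M
Check: s = 2.2 × 10^-3 ≪ 0.86, so the approximation is valid.

2.2 × 10^-3 M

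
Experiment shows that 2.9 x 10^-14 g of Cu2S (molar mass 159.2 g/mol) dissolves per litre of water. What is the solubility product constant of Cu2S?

Molar solubility s = (2.9 × 10^-14 g/L) / (159.2 g/mol) = 1.82 x 10^-16 M.
Cu2S(s) ⇌ 2 Cu^+(aq) + S^2-(aq)
With molar solubility s: [Cu^+] = 2s, [S^2-] = s.
Ksp = [Cu^+]^2[S^2-]
So Ksp = (2s)^2 × s = 4s^3
Ksp = 4 × (1.82 × 10^-16)^3 = 2.4 × 10^-47

Ksp = 2.4 × 10^-47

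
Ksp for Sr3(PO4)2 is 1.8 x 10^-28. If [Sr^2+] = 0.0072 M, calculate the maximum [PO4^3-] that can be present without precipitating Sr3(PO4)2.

[PO4^3-] ≈ 2.2e-11 M

Sr3(PO4)2(s) <=> 3 Sr^2+ + 2 PO4^3-
Ksp = [Sr^2+]^3[PO4^3-]^2
Precipitation begins when Q = Ksp. With [Sr^2+] = 0.0072 M:
1.8 x 10^-28 = (0.0072)^3 × [PO4^3-]^2
[PO4^3-] = (1.8 x 10^-28 / 3.73 x 10^-7)^(1/2) = 2.2 x 10^-11 M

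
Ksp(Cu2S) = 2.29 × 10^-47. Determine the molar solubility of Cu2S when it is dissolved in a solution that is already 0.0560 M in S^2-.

s ≈ 1.01 × 10^-23 M

Cu2S(s) ⇌ 2 Cu^+(aq) + S^2-(aq)
Ksp = [Cu^+]^2[S^2-]
If s mol/L dissolves here, [Cu^+] = 2s, [S^2-] = 0.0560 + s ≈ 0.0560 (Ksp is small, so little additional dissolves).
Ksp ≈ (2s)^2 × 0.0560
s = 1.01 × 10^-23 M
Check: s = 1.0 × 10^-23 ≪ 0.0560, so the approximation is valid.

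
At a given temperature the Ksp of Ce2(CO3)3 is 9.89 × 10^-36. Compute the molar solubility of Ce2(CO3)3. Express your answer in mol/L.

Ce2(CO3)3(s) <=> 2 Ce^3+(aq) + 3 CO3^2-(aq)
Ksp = [Ce^3+]^2[CO3^2-]^3
For each mole of Ce2(CO3)3 that dissolves: [Ce^3+] = 2s, [CO3^2-] = 3s.
So Ksp = (2s)^2 × (3s)^3 = 108s^5
s = (9.89 × 10^-36 / 108)^(1/5) = 3.91 × 10^-8 M

3.91 × 10^-8 M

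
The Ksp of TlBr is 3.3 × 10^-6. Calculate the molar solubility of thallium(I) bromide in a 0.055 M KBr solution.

TlBr(s) <=> Tl^+ + Br^-
Ksp = [Tl^+][Br^-]
If s mol/L dissolves here, [Tl^+] = s, [Br^-] = 0.055 + s ≈ 0.055 (since Br^- from KBr dominates).
Ksp ≈ s × 0.055
s = 6.0 × 10^-5 M
Check: s = 6.0 × 10^-5 ≪ 0.055, so the approximation is valid.

s = 6.0e-5 M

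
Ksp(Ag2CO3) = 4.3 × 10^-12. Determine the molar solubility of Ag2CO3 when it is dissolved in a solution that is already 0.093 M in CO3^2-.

Ag2CO3(s) <=> 2 Ag^+(aq) + CO3^2-(aq)
Ksp = [Ag^+]^2[CO3^2-]
Let s be the molar solubility in this solution. [Ag^+] = 2s, [CO3^2-] = 0.093 + s ≈ 0.093 (since the CO3^2- already present dominates).
Ksp ≈ (2s)^2 × 0.093
s = 3.4 x 10^-6 M
Check: s = 3.4 × 10^-6 ≪ 0.093, so the approximation is valid.

s = 3.4 x 10^-6 M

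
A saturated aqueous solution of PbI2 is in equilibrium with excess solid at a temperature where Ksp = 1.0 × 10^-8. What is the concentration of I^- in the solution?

2.7 × 10^-3 M

PbI2(s) ⇌ Pb^2+ + 2 I^-
Ksp = [Pb^2+][I^-]^2
For each mole of PbI2 that dissolves: [Pb^2+] = s, [I^-] = 2s.
Substituting: Ksp = s(2s)^2 = 4s^3
s^3 = 1.0 × 10^-8 / 4, so s = 1.36 × 10^-3 M
[I^-] = 2s = 2.7 × 10^-3 M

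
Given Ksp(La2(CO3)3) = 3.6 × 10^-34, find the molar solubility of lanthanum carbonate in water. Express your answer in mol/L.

s ≈ 8.0 × 10^-8 M

La2(CO3)3(s) <=> 2 La^3+ + 3 CO3^2-
Ksp = [La^3+]^2[CO3^2-]^3
With molar solubility s: [La^3+] = 2s, [CO3^2-] = 3s.
Substituting: Ksp = (2s)^2(3s)^3 = 108s^5
s^5 = 3.6 × 10^-34 / 108, so s = 8.0 x 10^-8 M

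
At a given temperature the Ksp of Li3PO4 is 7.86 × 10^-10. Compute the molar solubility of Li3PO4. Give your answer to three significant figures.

Li3PO4(s) <=> 3 Li^+ + PO4^3-
Ksp = [Li^+]^3[PO4^3-]
With molar solubility s: [Li^+] = 3s, [PO4^3-] = s.
Substituting: Ksp = (3s)^3s = 27s^4
s^4 = 7.86 × 10^-10 / 27, so s = 2.32 × 10^-3 M

s ≈ 2.32e-3 M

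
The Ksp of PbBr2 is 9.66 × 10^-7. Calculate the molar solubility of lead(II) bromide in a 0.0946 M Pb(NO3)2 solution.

1.60 x 10^-3 M

PbBr2(s) ⇌ Pb^2+(aq) + 2 Br^-(aq)
Ksp = [Pb^2+][Br^-]^2
If s mol/L dissolves here, [Pb^2+] = 0.0946 + s ≈ 0.0946, [Br^-] = 2s (Ksp is small, so little additional dissolves).
Ksp ≈ 0.0946 × (2s)^2
s = 1.60 × 10^-3 M
Check: s = 1.6 × 10^-3 ≪ 0.0946, so the approximation is valid.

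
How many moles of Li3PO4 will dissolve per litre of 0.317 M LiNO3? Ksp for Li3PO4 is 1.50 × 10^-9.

s ≈ 4.71e-8 M

Li3PO4(s) <=> 3 Li^+ + PO4^3-
Ksp = [Li^+]^3[PO4^3-]
Let s be the molar solubility in this solution. [Li^+] = 0.317 + 3s ≈ 0.317, [PO4^3-] = s (since Li^+ from LiNO3 dominates).
Ksp ≈ (0.317)^3 × s
s = 4.71 x 10^-8 M
Check: 3s = 1.4 × 10^-7 ≪ 0.317, so the approximation is valid.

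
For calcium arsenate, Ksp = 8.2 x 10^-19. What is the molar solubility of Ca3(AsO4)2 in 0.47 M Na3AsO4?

s = 5.2 x 10^-7 M

Ca3(AsO4)2(s) <=> 3 Ca^2+(aq) + 2 AsO4^3-(aq)
Ksp = [Ca^2+]^3[AsO4^3-]^2
Let s = moles of Ca3(AsO4)2 that dissolve per litre. [Ca^2+] = 3s, [AsO4^3-] = 0.47 + 2s ≈ 0.47 (common-ion effect: AsO4^3- is already 0.47 M).
Ksp ≈ (3s)^3 × (0.47)^2
s = 5.2 x 10^-7 M
Check: 2s = 1.0 × 10^-6 ≪ 0.47, so the approximation is valid.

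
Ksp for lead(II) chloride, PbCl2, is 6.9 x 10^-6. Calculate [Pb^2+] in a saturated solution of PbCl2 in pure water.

PbCl2(s) <=> Pb^2+ + 2 Cl^-
Ksp = [Pb^2+][Cl^-]^2
For each mole of PbCl2 that dissolves: [Pb^2+] = s, [Cl^-] = 2s.
Substituting: Ksp = s(2s)^2 = 4s^3
s = (6.9 x 10^-6 / 4)^(1/3) = 1.20 × 10^-2 M
[Pb^2+] = s = 1.2 × 10^-2 M

[Pb^2+] = 1.2 × 10^-2 M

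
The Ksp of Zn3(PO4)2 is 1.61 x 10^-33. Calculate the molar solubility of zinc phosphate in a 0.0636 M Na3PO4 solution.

Zn3(PO4)2(s) ⇌ 3 Zn^2+ + 2 PO4^3-
Ksp = [Zn^2+]^3[PO4^3-]^2
If s mol/L dissolves here, [Zn^2+] = 3s, [PO4^3-] = 0.0636 + 2s ≈ 0.0636 (common-ion effect: PO4^3- is already 0.0636 M).
Ksp ≈ (3s)^3 × (0.0636)^2
s = 2.45 × 10^-11 M
Check: 2s = 4.9 × 10^-11 ≪ 0.0636, so the approximation is valid.

2.45 × 10^-11 M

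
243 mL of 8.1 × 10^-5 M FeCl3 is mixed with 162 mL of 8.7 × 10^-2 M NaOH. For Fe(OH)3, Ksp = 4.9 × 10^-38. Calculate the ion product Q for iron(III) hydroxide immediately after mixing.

Q ≈ 2.0 x 10^-9

Total volume = 243 + 162 = 405 mL.
[Fe^3+] = 8.1 × 10^-5 × (243/405) = 4.86 × 10^-5 M
[OH^-] = 8.7 x 10^-2 × (162/405) = 3.48 x 10^-2 M
Fe(OH)3(s) ⇌ Fe^3+ + 3 OH^-, so Q = [Fe^3+][OH^-]^3
Q = (4.86 × 10^-5)(3.48 × 10^-2)^3 = 2.0 × 10^-9
Q > Ksp, so Fe(OH)3 will precipitate.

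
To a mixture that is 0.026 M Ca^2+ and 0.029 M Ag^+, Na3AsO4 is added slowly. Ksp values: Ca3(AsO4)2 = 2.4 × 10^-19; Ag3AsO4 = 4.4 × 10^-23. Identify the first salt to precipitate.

Ag3AsO4

Precipitation of each salt starts when its ion product equals its Ksp.
For Ca3(AsO4)2: 2.4 × 10^-19 = (0.026)^3 × [AsO4^3-]^2  ⇒  [AsO4^3-] = 1.2 × 10^-7 M.
For Ag3AsO4: 4.4 × 10^-23 = (0.029)^3 × [AsO4^3-]  ⇒  [AsO4^3-] = 1.8 × 10^-18 M.
The salt with the lower threshold [AsO4^3-] precipitates first: Ag3AsO4.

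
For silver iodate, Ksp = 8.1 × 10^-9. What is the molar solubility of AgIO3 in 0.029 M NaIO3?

s = 2.8e-7 M

AgIO3(s) ⇌ Ag^+(aq) + IO3^-(aq)
Ksp = [Ag^+][IO3^-]
If s mol/L dissolves here, [Ag^+] = s, [IO3^-] = 0.029 + s ≈ 0.029 (since IO3^- from NaIO3 dominates).
Ksp ≈ s × 0.029
s = 2.8 × 10^-7 M
Check: s = 2.8 x 10^-7 ≪ 0.029, so the approximation is valid.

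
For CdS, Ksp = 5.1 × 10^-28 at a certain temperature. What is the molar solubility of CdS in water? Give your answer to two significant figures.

2.3 × 10^-14 M

CdS(s) <=> Cd^2+ + S^2-
Ksp = [Cd^2+][S^2-]
If s mol/L of CdS dissolves, [Cd^2+] = s and [S^2-] = s.
Ksp = s × s = s^2
s = √(5.1 × 10^-28) = 2.3 x 10^-14 M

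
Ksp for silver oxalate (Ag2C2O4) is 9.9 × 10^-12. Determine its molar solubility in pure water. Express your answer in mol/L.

s = 1.4 × 10^-4 M

Ag2C2O4(s) ⇌ 2 Ag^+(aq) + C2O4^2-(aq)
Ksp = [Ag^+]^2[C2O4^2-]
For each mole of Ag2C2O4 that dissolves: [Ag^+] = 2s, [C2O4^2-] = s.
Ksp = (2s)^2s = 4s^3
s = (9.9 × 10^-12 / 4)^(1/3) = 1.4 × 10^-4 M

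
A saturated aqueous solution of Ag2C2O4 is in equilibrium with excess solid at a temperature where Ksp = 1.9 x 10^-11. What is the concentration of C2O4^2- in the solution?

[C2O4^2-] ≈ 1.7e-4 M

Ag2C2O4(s) ⇌ 2 Ag^+(aq) + C2O4^2-(aq)
Ksp = [Ag^+]^2[C2O4^2-]
With molar solubility s: [Ag^+] = 2s, [C2O4^2-] = s.
Substituting: Ksp = (2s)^2s = 4s^3
s^3 = 1.9 x 10^-11 / 4, so s = 1.68 x 10^-4 M
[C2O4^2-] = s = 1.7 × 10^-4 M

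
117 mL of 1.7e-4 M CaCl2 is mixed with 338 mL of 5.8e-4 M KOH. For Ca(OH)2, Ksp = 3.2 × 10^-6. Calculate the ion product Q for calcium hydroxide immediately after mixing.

Q ≈ 8.1e-12

Total volume = 117 + 338 = 455 mL.
[Ca^2+] = 1.7 x 10^-4 × (117/455) = 4.37 × 10^-5 M
[OH^-] = 5.8 × 10^-4 × (338/455) = 4.31 × 10^-4 M
Ca(OH)2(s) <=> Ca^2+ + 2 OH^-, so Q = [Ca^2+][OH^-]^2
Q = (4.37 × 10^-5)(4.31 x 10^-4)^2 = 8.1 × 10^-12
Q < Ksp, so no precipitate of Ca(OH)2 forms.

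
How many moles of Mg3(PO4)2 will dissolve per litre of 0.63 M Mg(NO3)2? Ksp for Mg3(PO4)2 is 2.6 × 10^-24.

s = 1.6e-12 M

Mg3(PO4)2(s) ⇌ 3 Mg^2+ + 2 PO4^3-
Ksp = [Mg^2+]^3[PO4^3-]^2
Let s be the molar solubility in this solution. [Mg^2+] = 0.63 + 3s ≈ 0.63, [PO4^3-] = 2s (since Mg^2+ from Mg(NO3)2 dominates).
Ksp ≈ (0.63)^3 × (2s)^2
s = 1.6 × 10^-12 M
Check: 3s = 4.8 × 10^-12 ≪ 0.63, so the approximation is valid.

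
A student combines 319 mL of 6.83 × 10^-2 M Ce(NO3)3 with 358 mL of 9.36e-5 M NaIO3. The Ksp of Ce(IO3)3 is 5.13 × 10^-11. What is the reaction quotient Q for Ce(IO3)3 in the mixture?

3.90 × 10^-15

Total volume = 319 + 358 = 677 mL.
[Ce^3+] = 6.83 × 10^-2 × (319/677) = 3.218 × 10^-2 M
[IO3^-] = 9.36 × 10^-5 × (358/677) = 4.950 × 10^-5 M
Ce(IO3)3(s) <=> Ce^3+(aq) + 3 IO3^-(aq), so Q = [Ce^3+][IO3^-]^3
Q = (3.218 × 10^-2)(4.950 x 10^-5)^3 = 3.90 × 10^-15
Q < Ksp, so no precipitate of Ce(IO3)3 forms.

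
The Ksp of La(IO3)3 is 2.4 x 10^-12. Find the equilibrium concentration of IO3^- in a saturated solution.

La(IO3)3(s) ⇌ La^3+(aq) + 3 IO3^-(aq)
Ksp = [La^3+][IO3^-]^3
For each mole of La(IO3)3 that dissolves: [La^3+] = s, [IO3^-] = 3s.
So Ksp = s × (3s)^3 = 27s^4
s^4 = 2.4 x 10^-12 / 27, so s = 5.46 x 10^-4 M
[IO3^-] = 3s = 1.6 × 10^-3 M

[IO3^-] ≈ 1.6e-3 M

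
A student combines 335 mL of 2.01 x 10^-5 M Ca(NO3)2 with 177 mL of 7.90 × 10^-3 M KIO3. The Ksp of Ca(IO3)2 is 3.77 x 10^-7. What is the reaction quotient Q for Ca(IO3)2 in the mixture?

Q = 9.81e-11

Total volume = 335 + 177 = 512 mL.
[Ca^2+] = 2.01 × 10^-5 × (335/512) = 1.315 x 10^-5 M
[IO3^-] = 7.90 x 10^-3 × (177/512) = 2.731 × 10^-3 M
Ca(IO3)2(s) ⇌ Ca^2+(aq) + 2 IO3^-(aq), so Q = [Ca^2+][IO3^-]^2
Q = (1.315 × 10^-5)(2.731 x 10^-3)^2 = 9.81 × 10^-11
Q < Ksp, so no precipitate of Ca(IO3)2 forms.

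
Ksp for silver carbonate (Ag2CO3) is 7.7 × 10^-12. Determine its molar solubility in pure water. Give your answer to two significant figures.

Ag2CO3(s) ⇌ 2 Ag^+(aq) + CO3^2-(aq)
Ksp = [Ag^+]^2[CO3^2-]
Let s = molar solubility. Then [Ag^+] = 2s and [CO3^2-] = s.
So Ksp = (2s)^2 × s = 4s^3
s^3 = 7.7 × 10^-12 / 4, so s = 1.2 x 10^-4 M

s = 1.2 × 10^-4 M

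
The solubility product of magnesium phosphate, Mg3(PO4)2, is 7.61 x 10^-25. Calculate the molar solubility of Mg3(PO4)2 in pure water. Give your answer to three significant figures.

Mg3(PO4)2(s) ⇌ 3 Mg^2+(aq) + 2 PO4^3-(aq)
Ksp = [Mg^2+]^3[PO4^3-]^2
Let s = molar solubility. Then [Mg^2+] = 3s and [PO4^3-] = 2s.
Ksp = (3s)^3(2s)^2 = 108s^5
Solving, s = (7.61 x 10^-25/108)^(1/5) = 5.88 × 10^-6 M

5.88 × 10^-6 M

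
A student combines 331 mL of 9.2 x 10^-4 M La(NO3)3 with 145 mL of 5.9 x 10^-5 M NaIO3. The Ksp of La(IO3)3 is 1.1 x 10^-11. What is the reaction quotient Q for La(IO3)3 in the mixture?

Total volume = 331 + 145 = 476 mL.
[La^3+] = 9.2 x 10^-4 × (331/476) = 6.40 × 10^-4 M
[IO3^-] = 5.9 × 10^-5 × (145/476) = 1.80 x 10^-5 M
La(IO3)3(s) ⇌ La^3+(aq) + 3 IO3^-(aq), so Q = [La^3+][IO3^-]^3
Q = (6.40 × 10^-4)(1.80 x 10^-5)^3 = 3.7 × 10^-18
Q < Ksp, so no precipitate of La(IO3)3 forms.

Q ≈ 3.7 × 10^-18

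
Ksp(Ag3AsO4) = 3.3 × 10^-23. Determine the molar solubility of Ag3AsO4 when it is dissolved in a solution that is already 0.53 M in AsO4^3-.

Ag3AsO4(s) <=> 3 Ag^+ + AsO4^3-
Ksp = [Ag^+]^3[AsO4^3-]
Let s be the molar solubility in this solution. [Ag^+] = 3s, [AsO4^3-] = 0.53 + s ≈ 0.53 (Ksp is small, so little additional dissolves).
Ksp ≈ (3s)^3 × 0.53
s = 1.3 x 10^-8 M
Check: s = 1.3 x 10^-8 ≪ 0.53, so the approximation is valid.

1.3 x 10^-8 M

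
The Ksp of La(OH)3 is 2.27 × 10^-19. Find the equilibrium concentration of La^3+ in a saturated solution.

La(OH)3(s) ⇌ La^3+ + 3 OH^-
Ksp = [La^3+][OH^-]^3
Let s = molar solubility. Then [La^3+] = s and [OH^-] = 3s.
So Ksp = s × (3s)^3 = 27s^4
Solving, s = (2.27 × 10^-19/27)^(1/4) = 9.576 × 10^-6 M
[La^3+] = s = 9.58 × 10^-6 M

[La^3+] ≈ 9.58 × 10^-6 M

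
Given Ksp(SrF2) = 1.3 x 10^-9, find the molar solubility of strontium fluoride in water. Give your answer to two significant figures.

SrF2(s) <=> Sr^2+ + 2 F^-
Ksp = [Sr^2+][F^-]^2
If s mol/L of SrF2 dissolves, [Sr^2+] = s and [F^-] = 2s.
Ksp = s(2s)^2 = 4s^3
s^3 = 1.3 x 10^-9 / 4, so s = 6.9 × 10^-4 M

s = 6.9e-4 M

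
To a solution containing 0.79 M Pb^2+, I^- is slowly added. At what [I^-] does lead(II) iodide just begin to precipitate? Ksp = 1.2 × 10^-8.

PbI2(s) ⇌ Pb^2+ + 2 I^-
Ksp = [Pb^2+][I^-]^2
Precipitation begins when Q = Ksp. With [Pb^2+] = 0.79 M:
1.2 × 10^-8 = (0.79) × [I^-]^2
[I^-] = (1.2 × 10^-8 / 7.9 × 10^-1)^(1/2) = 1.2 x 10^-4 M

1.2e-4 M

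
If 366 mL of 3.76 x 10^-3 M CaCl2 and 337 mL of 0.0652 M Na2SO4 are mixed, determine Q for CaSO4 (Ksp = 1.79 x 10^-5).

Total volume = 366 + 337 = 703 mL.
[Ca^2+] = 3.76 × 10^-3 × (366/703) = 1.958 × 10^-3 M
[SO4^2-] = 6.52 × 10^-2 × (337/703) = 3.126 × 10^-2 M
CaSO4(s) ⇌ Ca^2+ + SO4^2-, so Q = [Ca^2+][SO4^2-]
Q = (1.958 × 10^-3)(3.126 × 10^-2) = 6.12 × 10^-5
Q > Ksp, so CaSO4 will precipitate.

Q ≈ 6.12 × 10^-5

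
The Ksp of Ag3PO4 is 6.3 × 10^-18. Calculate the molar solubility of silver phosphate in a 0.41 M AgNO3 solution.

s ≈ 9.1e-17 M

Ag3PO4(s) <=> 3 Ag^+ + PO4^3-
Ksp = [Ag^+]^3[PO4^3-]
Let s be the molar solubility in this solution. [Ag^+] = 0.41 + 3s ≈ 0.41, [PO4^3-] = s (common-ion effect: Ag^+ is already 0.41 M).
Ksp ≈ (0.41)^3 × s
s = 9.1 x 10^-17 M
Check: 3s = 2.7 x 10^-16 ≪ 0.41, so the approximation is valid.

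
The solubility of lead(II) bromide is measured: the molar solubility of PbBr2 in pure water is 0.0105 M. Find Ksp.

PbBr2(s) ⇌ Pb^2+ + 2 Br^-
For each mole of PbBr2 that dissolves: [Pb^2+] = s, [Br^-] = 2s.
Ksp = [Pb^2+][Br^-]^2
So Ksp = s × (2s)^2 = 4s^3
Ksp = 4 × (1.05 x 10^-2)^3 = 4.63 x 10^-6

Ksp = 4.63 × 10^-6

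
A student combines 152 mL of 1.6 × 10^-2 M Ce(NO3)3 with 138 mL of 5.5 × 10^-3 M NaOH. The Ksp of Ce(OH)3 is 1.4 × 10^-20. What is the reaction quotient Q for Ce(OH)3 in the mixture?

Total volume = 152 + 138 = 290 mL.
[Ce^3+] = 1.6 × 10^-2 × (152/290) = 8.39 × 10^-3 M
[OH^-] = 5.5 × 10^-3 × (138/290) = 2.62 x 10^-3 M
Ce(OH)3(s) ⇌ Ce^3+(aq) + 3 OH^-(aq), so Q = [Ce^3+][OH^-]^3
Q = (8.39 × 10^-3)(2.62 x 10^-3)^3 = 1.5 × 10^-10
Q > Ksp, so Ce(OH)3 will precipitate.

1.5 x 10^-10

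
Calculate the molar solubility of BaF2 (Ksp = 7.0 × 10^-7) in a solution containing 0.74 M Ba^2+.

4.9 × 10^-4 M

BaF2(s) ⇌ Ba^2+ + 2 F^-
Ksp = [Ba^2+][F^-]^2
If s mol/L dissolves here, [Ba^2+] = 0.74 + s ≈ 0.74, [F^-] = 2s (common-ion effect: Ba^2+ is already 0.74 M).
Ksp ≈ 0.74 × (2s)^2
s = 4.9 × 10^-4 M
Check: s = 4.9 × 10^-4 ≪ 0.74, so the approximation is valid.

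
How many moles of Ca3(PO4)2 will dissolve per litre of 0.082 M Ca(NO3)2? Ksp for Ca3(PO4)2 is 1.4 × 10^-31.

Ca3(PO4)2(s) ⇌ 3 Ca^2+ + 2 PO4^3-
Ksp = [Ca^2+]^3[PO4^3-]^2
Let s = moles of Ca3(PO4)2 that dissolve per litre. [Ca^2+] = 0.082 + 3s ≈ 0.082, [PO4^3-] = 2s (common-ion effect: Ca^2+ is already 0.082 M).
Ksp ≈ (0.082)^3 × (2s)^2
s = 8.0 x 10^-15 M
Check: 3s = 2.4 × 10^-14 ≪ 0.082, so the approximation is valid.

s = 8.0e-15 M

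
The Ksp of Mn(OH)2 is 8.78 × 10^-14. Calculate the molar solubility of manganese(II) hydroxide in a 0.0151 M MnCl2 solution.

s = 1.21 × 10^-6 M

Mn(OH)2(s) ⇌ Mn^2+ + 2 OH^-
Ksp = [Mn^2+][OH^-]^2
Let s be the molar solubility in this solution. [Mn^2+] = 0.0151 + s ≈ 0.0151, [OH^-] = 2s (since Mn^2+ from MnCl2 dominates).
Ksp ≈ 0.0151 × (2s)^2
s = 1.21 × 10^-6 M
Check: s = 1.2 × 10^-6 ≪ 0.0151, so the approximation is valid.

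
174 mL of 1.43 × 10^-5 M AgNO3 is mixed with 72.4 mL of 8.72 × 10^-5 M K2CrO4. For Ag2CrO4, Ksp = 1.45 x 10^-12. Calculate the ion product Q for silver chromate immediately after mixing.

Total volume = 174 + 72.4 = 246.4 mL.
[Ag^+] = 1.43 x 10^-5 × (174/246.4) = 1.010 x 10^-5 M
[CrO4^2-] = 8.72 x 10^-5 × (72.4/246.4) = 2.562 x 10^-5 M
Ag2CrO4(s) <=> 2 Ag^+(aq) + CrO4^2-(aq), so Q = [Ag^+]^2[CrO4^2-]
Q = (1.010 x 10^-5)^2(2.562 x 10^-5) = 2.61 × 10^-15
Q < Ksp, so no precipitate of Ag2CrO4 forms.

Q ≈ 2.61e-15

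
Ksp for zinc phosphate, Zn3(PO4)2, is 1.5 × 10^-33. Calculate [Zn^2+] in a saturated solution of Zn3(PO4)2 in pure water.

Zn3(PO4)2(s) ⇌ 3 Zn^2+(aq) + 2 PO4^3-(aq)
Ksp = [Zn^2+]^3[PO4^3-]^2
With molar solubility s: [Zn^2+] = 3s, [PO4^3-] = 2s.
Substituting: Ksp = (3s)^3(2s)^2 = 108s^5
s = (1.5 × 10^-33 / 108)^(1/5) = 1.07 × 10^-7 M
[Zn^2+] = 3s = 3.2 × 10^-7 M

[Zn^2+] ≈ 3.2 × 10^-7 M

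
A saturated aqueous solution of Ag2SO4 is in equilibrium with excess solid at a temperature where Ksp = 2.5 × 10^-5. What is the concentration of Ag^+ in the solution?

[Ag^+] = 3.7 × 10^-2 M

Ag2SO4(s) <=> 2 Ag^+ + SO4^2-
Ksp = [Ag^+]^2[SO4^2-]
For each mole of Ag2SO4 that dissolves: [Ag^+] = 2s, [SO4^2-] = s.
Substituting: Ksp = (2s)^2s = 4s^3
s^3 = 2.5 × 10^-5 / 4, so s = 1.84 × 10^-2 M
[Ag^+] = 2s = 3.7 × 10^-2 M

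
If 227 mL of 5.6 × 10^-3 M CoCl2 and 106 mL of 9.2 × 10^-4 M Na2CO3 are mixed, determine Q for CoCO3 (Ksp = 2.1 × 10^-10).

1.1e-6

Total volume = 227 + 106 = 333 mL.
[Co^2+] = 5.6 x 10^-3 × (227/333) = 3.82 × 10^-3 M
[CO3^2-] = 9.2 x 10^-4 × (106/333) = 2.93 × 10^-4 M
CoCO3(s) <=> Co^2+(aq) + CO3^2-(aq), so Q = [Co^2+][CO3^2-]
Q = (3.82 x 10^-3)(2.93 x 10^-4) = 1.1 × 10^-6
Q > Ksp, so CoCO3 will precipitate.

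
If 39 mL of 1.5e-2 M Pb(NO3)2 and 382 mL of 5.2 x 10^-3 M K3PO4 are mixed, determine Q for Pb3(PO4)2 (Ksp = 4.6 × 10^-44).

Q = 6.0 × 10^-14

Total volume = 39 + 382 = 421 mL.
[Pb^2+] = 1.5 × 10^-2 × (39/421) = 1.39 × 10^-3 M
[PO4^3-] = 5.2 × 10^-3 × (382/421) = 4.72 × 10^-3 M
Pb3(PO4)2(s) <=> 3 Pb^2+(aq) + 2 PO4^3-(aq), so Q = [Pb^2+]^3[PO4^3-]^2
Q = (1.39 × 10^-3)^3(4.72 × 10^-3)^2 = 6.0 x 10^-14
Q > Ksp, so Pb3(PO4)2 will precipitate.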